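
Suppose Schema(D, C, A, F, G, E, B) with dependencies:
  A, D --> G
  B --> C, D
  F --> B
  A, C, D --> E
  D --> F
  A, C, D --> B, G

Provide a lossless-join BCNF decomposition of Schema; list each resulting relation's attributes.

{A, B, E, G}; {B, C, D, F}

Candidate keys of the original relation: {A, B}, {A, D}, {A, F}.
In {A, B, C, D, E, F, G}, {B} is not a superkey ({B}⁺ restricted to this set is {B, C, D, F}), so split on B --> C, D, F into {B, C, D, F} and {A, B, E, G}.
{B, C, D, F} has no BCNF violation.
{A, B, E, G} has no BCNF violation.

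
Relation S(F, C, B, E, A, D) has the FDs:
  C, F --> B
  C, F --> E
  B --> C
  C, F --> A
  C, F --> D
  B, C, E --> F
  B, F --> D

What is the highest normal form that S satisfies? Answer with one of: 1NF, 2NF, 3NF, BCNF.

Candidate keys: {B, E}, {B, F}, {C, F}. Prime attributes: {B, C, E, F}.
B --> C: {B}⁺ = {B, C}, which is not all of the attributes, so the left side is not a superkey — BCNF is violated.
Since {C} ⊆ prime attributes and every other non-superkey FD also has a prime right side, the schema is in 3NF.

3NF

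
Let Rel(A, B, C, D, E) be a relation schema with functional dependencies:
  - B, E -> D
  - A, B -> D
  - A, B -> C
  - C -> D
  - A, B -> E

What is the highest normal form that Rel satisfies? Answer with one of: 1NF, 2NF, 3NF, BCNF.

2NF

Candidate key: {A, B}. Prime attributes: {A, B}.
B, E -> D breaks BCNF: {B, E}⁺ = {B, D, E}, so {B, E} is not a superkey.
B, E -> D determines the non-prime attribute {D} from a non-superkey — 3NF is violated.
No proper subset of a key has a non-prime attribute in its closure, so there is no partial dependency; 2NF holds.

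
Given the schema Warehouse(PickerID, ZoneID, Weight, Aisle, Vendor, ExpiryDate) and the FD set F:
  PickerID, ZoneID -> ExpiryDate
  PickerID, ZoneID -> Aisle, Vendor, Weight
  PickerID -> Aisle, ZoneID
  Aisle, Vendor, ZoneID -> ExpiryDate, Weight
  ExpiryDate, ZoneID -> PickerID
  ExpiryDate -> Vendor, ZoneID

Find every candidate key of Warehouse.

{Aisle, Vendor, ZoneID}, {ExpiryDate}, {PickerID}

{ExpiryDate} is a candidate key since {ExpiryDate}⁺ = {Aisle, ExpiryDate, PickerID, Vendor, Weight, ZoneID} covers every attribute.
{PickerID} is a candidate key since {PickerID}⁺ = {Aisle, ExpiryDate, PickerID, Vendor, Weight, ZoneID} covers every attribute.
{Aisle, Vendor, ZoneID} is a candidate key since {Aisle, Vendor, ZoneID}⁺ = {Aisle, ExpiryDate, PickerID, Vendor, Weight, ZoneID} covers every attribute.
No proper subset of any of these is a key, and no other minimal superkey exists.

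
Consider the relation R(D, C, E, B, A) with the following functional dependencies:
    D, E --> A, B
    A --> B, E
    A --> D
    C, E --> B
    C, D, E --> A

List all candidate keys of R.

Attributes never on any right-hand side: {C} — every candidate key must contain it.
Closure of {A, C} is {A, B, C, D, E}, the whole schema; {A, C} is a candidate key.
Closure of {C, D, E} is {A, B, C, D, E}, the whole schema; {C, D, E} is a candidate key.
These are minimal and exhaustive — every other superkey contains one of them.

{A, C}, {C, D, E}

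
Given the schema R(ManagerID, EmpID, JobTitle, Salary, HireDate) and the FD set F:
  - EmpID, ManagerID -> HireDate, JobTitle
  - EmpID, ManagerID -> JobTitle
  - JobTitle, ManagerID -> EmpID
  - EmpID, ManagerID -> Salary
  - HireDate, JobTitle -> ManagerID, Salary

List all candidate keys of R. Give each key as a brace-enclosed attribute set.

{EmpID, ManagerID} is a candidate key since {EmpID, ManagerID}⁺ = {EmpID, HireDate, JobTitle, ManagerID, Salary} covers every attribute.
{HireDate, JobTitle} is a candidate key since {HireDate, JobTitle}⁺ = {EmpID, HireDate, JobTitle, ManagerID, Salary} covers every attribute.
{JobTitle, ManagerID} is a candidate key since {JobTitle, ManagerID}⁺ = {EmpID, HireDate, JobTitle, ManagerID, Salary} covers every attribute.
Any other superkey properly contains one of these, so there are no further candidate keys.

{EmpID, ManagerID}, {HireDate, JobTitle}, {JobTitle, ManagerID}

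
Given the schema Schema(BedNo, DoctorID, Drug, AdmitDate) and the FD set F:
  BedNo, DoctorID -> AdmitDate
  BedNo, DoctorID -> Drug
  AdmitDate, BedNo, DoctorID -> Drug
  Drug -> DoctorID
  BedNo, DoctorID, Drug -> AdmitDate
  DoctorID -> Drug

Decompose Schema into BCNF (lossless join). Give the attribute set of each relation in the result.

Candidate keys of the original relation: {BedNo, DoctorID}, {BedNo, Drug}.
In {AdmitDate, BedNo, DoctorID, Drug}, {Drug} is not a superkey ({Drug}⁺ restricted to this set is {DoctorID, Drug}), so split on Drug -> DoctorID into {DoctorID, Drug} and {AdmitDate, BedNo, Drug}.
{DoctorID, Drug} is in BCNF.
{AdmitDate, BedNo, Drug} is in BCNF.

{AdmitDate, BedNo, Drug}; {DoctorID, Drug}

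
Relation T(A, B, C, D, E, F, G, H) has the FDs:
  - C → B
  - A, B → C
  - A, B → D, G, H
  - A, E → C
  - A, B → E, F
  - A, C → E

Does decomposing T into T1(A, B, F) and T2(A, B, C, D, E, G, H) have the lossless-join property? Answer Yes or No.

Yes

Common attributes: {A, B}; their closure is {A, B, C, D, E, F, G, H}.
Since T1 ⊆ {A, B, C, D, E, F, G, H}, the intersection is a superkey of T1; the decomposition is lossless.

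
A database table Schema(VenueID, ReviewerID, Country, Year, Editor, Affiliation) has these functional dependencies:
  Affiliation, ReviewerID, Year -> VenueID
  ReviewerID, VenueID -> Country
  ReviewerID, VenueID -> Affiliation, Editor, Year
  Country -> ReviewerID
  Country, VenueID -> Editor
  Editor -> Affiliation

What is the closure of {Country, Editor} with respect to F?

Start with {Country, Editor}.
Country -> ReviewerID applies; add {ReviewerID} → now {Country, Editor, ReviewerID}.
Editor -> Affiliation applies; add {Affiliation} → now {Affiliation, Country, Editor, ReviewerID}.
No further FD applies.

{Affiliation, Country, Editor, ReviewerID}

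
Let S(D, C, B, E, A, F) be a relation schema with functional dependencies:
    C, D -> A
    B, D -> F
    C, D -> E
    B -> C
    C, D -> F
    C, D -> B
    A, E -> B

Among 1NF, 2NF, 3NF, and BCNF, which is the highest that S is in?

3NF

Candidate keys: {A, D, E}, {B, D}, {C, D}. Prime attributes: {A, B, C, D, E}.
For B -> C we have {B}⁺ = {B, C}; {B} is not a superkey, so BCNF fails.
Its right-hand attributes {C} are all prime, as are those of every other non-superkey FD — the relation is in 3NF.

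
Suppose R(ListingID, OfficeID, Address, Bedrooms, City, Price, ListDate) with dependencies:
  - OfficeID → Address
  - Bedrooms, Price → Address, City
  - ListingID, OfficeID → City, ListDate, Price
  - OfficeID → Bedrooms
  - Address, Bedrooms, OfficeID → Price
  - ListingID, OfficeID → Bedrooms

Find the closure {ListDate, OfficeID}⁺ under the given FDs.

{Address, Bedrooms, City, ListDate, OfficeID, Price}

Start with {ListDate, OfficeID}.
OfficeID → Address applies; add {Address} → now {Address, ListDate, OfficeID}.
OfficeID → Bedrooms applies; add {Bedrooms} → now {Address, Bedrooms, ListDate, OfficeID}.
Address, Bedrooms, OfficeID → Price applies; add {Price} → now {Address, Bedrooms, ListDate, OfficeID, Price}.
Bedrooms, Price → Address, City applies; add {City} → now {Address, Bedrooms, City, ListDate, OfficeID, Price}.
No further FD applies.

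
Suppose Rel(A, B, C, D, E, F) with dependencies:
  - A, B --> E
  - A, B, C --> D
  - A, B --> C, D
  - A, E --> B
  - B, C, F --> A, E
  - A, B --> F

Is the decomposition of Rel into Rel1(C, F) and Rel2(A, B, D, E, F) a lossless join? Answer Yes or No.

No

Rel1 ∩ Rel2 = {F}; its closure under F is {F}.
Rel1 ⊄ {F} and Rel2 ⊄ {F}, so the split is lossy.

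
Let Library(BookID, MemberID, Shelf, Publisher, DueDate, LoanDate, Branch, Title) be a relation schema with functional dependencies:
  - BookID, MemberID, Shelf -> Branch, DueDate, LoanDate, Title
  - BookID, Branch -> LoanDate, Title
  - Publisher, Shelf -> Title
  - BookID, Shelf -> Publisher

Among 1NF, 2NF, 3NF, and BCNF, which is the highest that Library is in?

Candidate key: {BookID, MemberID, Shelf}. Prime attributes: {BookID, MemberID, Shelf}.
BookID, Branch -> LoanDate, Title: {BookID, Branch}⁺ = {BookID, Branch, LoanDate, Title}, which is not all of the attributes, so the left side is not a superkey — BCNF is violated.
BookID, Branch -> LoanDate, Title has non-prime {LoanDate, Title} on the right and a non-superkey on the left, so 3NF fails.
Since {BookID, Shelf} ⊂ {BookID, MemberID, Shelf} and {BookID, Shelf}⁺ ⊇ {Publisher, Title} with {Publisher, Title} non-prime, there is a partial dependency; 2NF fails.

1NF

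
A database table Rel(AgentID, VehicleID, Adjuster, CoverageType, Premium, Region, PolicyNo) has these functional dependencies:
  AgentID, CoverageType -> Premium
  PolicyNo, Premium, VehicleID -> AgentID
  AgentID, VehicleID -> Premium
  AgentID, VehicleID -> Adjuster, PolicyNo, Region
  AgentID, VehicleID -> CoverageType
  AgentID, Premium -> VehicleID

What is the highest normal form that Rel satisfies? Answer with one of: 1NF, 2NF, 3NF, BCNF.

BCNF

Candidate keys: {AgentID, CoverageType}, {AgentID, Premium}, {AgentID, VehicleID}, {PolicyNo, Premium, VehicleID}. Prime attributes: {AgentID, CoverageType, PolicyNo, Premium, VehicleID}.
Each dependency's left side is a superkey — BCNF holds.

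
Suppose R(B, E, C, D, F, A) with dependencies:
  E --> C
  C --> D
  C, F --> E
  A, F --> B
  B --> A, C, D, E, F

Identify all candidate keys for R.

{B}⁺ = {A, B, C, D, E, F}, which is every attribute, so {B} is a candidate key.
{A, F}⁺ = {A, B, C, D, E, F}, which is every attribute, so {A, F} is a candidate key.
These are minimal and exhaustive — every other superkey contains one of them.

{A, F}, {B}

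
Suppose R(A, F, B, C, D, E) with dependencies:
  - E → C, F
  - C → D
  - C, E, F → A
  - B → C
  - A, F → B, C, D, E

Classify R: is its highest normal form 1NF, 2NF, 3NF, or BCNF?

Candidate keys: {A, F}, {E}. Prime attributes: {A, E, F}.
For C → D we have {C}⁺ = {C, D}; {C} is not a superkey, so BCNF fails.
C → D determines the non-prime attribute {D} from a non-superkey — 3NF is violated.
No proper subset of a key has a non-prime attribute in its closure, so there is no partial dependency; 2NF holds.

2NF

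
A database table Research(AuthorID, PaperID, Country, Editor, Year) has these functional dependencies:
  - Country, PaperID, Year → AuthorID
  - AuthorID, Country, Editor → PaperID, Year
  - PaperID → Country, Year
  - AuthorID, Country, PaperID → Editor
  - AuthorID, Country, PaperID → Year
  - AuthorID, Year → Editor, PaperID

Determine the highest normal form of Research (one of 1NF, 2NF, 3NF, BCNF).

Candidate keys: {AuthorID, Country, Editor}, {AuthorID, Year}, {PaperID}. Prime attributes: {AuthorID, Country, Editor, PaperID, Year}.
Each dependency's left side is a superkey — BCNF holds.

BCNF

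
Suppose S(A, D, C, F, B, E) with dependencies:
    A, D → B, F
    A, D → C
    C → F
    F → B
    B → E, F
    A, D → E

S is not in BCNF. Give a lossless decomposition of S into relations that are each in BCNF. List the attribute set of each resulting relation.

{A, C, D}; {B, E, F}; {C, F}

Candidate key of the original relation: {A, D}.
{A, B, C, D, E, F}: {C} determines {B, C, E, F} here but is not a superkey — split on C → B, E, F, giving {B, C, E, F} and {A, C, D}.
{B, C, E, F}: {F} determines {B, E, F} here but is not a superkey — split on F → B, E, giving {B, E, F} and {C, F}.
{B, E, F}: every determinant is a superkey — BCNF.
{C, F}: every determinant is a superkey — BCNF.
{A, C, D}: every determinant is a superkey — BCNF.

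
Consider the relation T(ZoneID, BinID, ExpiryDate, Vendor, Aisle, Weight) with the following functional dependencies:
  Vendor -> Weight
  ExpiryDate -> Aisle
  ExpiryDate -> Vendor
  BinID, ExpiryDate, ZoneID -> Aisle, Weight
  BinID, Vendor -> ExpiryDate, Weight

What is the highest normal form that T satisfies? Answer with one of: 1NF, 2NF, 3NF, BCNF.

Candidate keys: {BinID, ExpiryDate, ZoneID}, {BinID, Vendor, ZoneID}. Prime attributes: {BinID, ExpiryDate, Vendor, ZoneID}.
Vendor -> Weight: {Vendor}⁺ = {Vendor, Weight}, which is not all of the attributes, so the left side is not a superkey — BCNF is violated.
Vendor -> Weight has non-prime {Weight} on the right and a non-superkey on the left, so 3NF fails.
Since {ExpiryDate} ⊂ {BinID, ExpiryDate, ZoneID} and {ExpiryDate}⁺ ⊇ {Aisle, Weight} with {Aisle, Weight} non-prime, there is a partial dependency; 2NF fails.

1NF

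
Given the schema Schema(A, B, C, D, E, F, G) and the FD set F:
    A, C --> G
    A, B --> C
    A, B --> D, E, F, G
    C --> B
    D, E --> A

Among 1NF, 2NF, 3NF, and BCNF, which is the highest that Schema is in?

3NF

Candidate keys: {A, B}, {A, C}, {B, D, E}, {C, D, E}. Prime attributes: {A, B, C, D, E}.
C --> B breaks BCNF: {C}⁺ = {B, C}, so {C} is not a superkey.
Its right-hand attributes {B} are all prime, as are those of every other non-superkey FD — the relation is in 3NF.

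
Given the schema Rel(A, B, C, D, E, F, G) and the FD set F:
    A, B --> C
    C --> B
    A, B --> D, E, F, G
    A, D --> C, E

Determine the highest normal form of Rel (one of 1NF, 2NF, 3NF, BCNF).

Candidate keys: {A, B}, {A, C}, {A, D}. Prime attributes: {A, B, C, D}.
For C --> B we have {C}⁺ = {B, C}; {C} is not a superkey, so BCNF fails.
Its right-hand attributes {B} are all prime, as are those of every other non-superkey FD — the relation is in 3NF.

3NF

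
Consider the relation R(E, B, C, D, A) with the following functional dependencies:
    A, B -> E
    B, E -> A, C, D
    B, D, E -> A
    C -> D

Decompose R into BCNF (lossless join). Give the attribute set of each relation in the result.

{A, B, C, E}; {C, D}

Candidate keys of the original relation: {A, B}, {B, E}.
Within {A, B, C, D, E}: {C}⁺ ∩ {A, B, C, D, E} = {C, D}, not the whole set, so C -> D violates BCNF; decompose into {C, D} and {A, B, C, E}.
{C, D}: every determinant is a superkey — BCNF.
{A, B, C, E}: every determinant is a superkey — BCNF.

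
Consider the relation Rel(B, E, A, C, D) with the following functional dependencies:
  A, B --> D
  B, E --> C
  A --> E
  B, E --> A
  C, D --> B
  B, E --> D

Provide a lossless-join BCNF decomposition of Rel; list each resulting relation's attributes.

{A, C, D}; {A, E}; {B, C, D}

Candidate keys of the original relation: {A, B}, {A, C, D}, {B, E}, {C, D, E}.
{A, B, C, D, E}: {A} determines {A, E} here but is not a superkey — split on A --> E, giving {A, E} and {A, B, C, D}.
{A, E}: every determinant is a superkey — BCNF.
{A, B, C, D}: {C, D} determines {B, C, D} here but is not a superkey — split on C, D --> B, giving {B, C, D} and {A, C, D}.
{B, C, D}: every determinant is a superkey — BCNF.
{A, C, D}: every determinant is a superkey — BCNF.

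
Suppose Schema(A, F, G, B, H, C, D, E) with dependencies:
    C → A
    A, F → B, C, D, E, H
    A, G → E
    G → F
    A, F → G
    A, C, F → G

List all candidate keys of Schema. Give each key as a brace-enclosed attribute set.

{A, F}⁺ = {A, B, C, D, E, F, G, H}, which is every attribute, so {A, F} is a candidate key.
{A, G}⁺ = {A, B, C, D, E, F, G, H}, which is every attribute, so {A, G} is a candidate key.
{C, F}⁺ = {A, B, C, D, E, F, G, H}, which is every attribute, so {C, F} is a candidate key.
{C, G}⁺ = {A, B, C, D, E, F, G, H}, which is every attribute, so {C, G} is a candidate key.
These are minimal and exhaustive — every other superkey contains one of them.

{A, F}, {A, G}, {C, F}, {C, G}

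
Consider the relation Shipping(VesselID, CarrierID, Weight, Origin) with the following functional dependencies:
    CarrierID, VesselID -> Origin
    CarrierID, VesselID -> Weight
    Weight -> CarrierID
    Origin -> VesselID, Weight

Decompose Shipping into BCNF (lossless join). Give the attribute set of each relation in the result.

Candidate keys of the original relation: {CarrierID, VesselID}, {Origin}, {VesselID, Weight}.
Within {CarrierID, Origin, VesselID, Weight}: {Weight}⁺ ∩ {CarrierID, Origin, VesselID, Weight} = {CarrierID, Weight}, not the whole set, so Weight -> CarrierID violates BCNF; decompose into {CarrierID, Weight} and {Origin, VesselID, Weight}.
{CarrierID, Weight}: every determinant is a superkey — BCNF.
{Origin, VesselID, Weight}: every determinant is a superkey — BCNF.

{CarrierID, Weight}; {Origin, VesselID, Weight}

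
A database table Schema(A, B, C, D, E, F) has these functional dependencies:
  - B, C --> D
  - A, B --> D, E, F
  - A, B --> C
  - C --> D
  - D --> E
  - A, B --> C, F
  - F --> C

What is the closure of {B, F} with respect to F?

{B, C, D, E, F}

Start with {B, F}.
F --> C applies; add {C} → now {B, C, F}.
B, C --> D applies; add {D} → now {B, C, D, F}.
D --> E applies; add {E} → now {B, C, D, E, F}.
No further FD applies.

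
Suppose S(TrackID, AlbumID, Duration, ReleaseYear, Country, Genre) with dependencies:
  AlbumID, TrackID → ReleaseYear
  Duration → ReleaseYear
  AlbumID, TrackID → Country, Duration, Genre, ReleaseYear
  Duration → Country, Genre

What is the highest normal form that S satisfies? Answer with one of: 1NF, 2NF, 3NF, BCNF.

Candidate key: {AlbumID, TrackID}. Prime attributes: {AlbumID, TrackID}.
Duration → ReleaseYear breaks BCNF: {Duration}⁺ = {Country, Duration, Genre, ReleaseYear}, so {Duration} is not a superkey.
Duration → ReleaseYear determines the non-prime attribute {ReleaseYear} from a non-superkey — 3NF is violated.
No proper subset of a key has a non-prime attribute in its closure, so there is no partial dependency; 2NF holds.

2NF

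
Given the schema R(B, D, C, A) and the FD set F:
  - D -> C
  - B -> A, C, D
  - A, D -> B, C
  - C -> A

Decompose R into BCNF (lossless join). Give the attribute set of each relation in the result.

{A, C}; {B, C, D}

Candidate keys of the original relation: {B}, {D}.
{A, B, C, D}: {C} determines {A, C} here but is not a superkey — split on C -> A, giving {A, C} and {B, C, D}.
{A, C} is in BCNF.
{B, C, D} is in BCNF.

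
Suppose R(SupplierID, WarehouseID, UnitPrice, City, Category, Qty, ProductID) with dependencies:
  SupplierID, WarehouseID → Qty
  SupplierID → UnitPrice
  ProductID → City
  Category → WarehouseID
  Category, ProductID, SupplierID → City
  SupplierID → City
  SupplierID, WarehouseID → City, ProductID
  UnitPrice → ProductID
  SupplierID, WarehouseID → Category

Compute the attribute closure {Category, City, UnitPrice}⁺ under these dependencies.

{Category, City, ProductID, UnitPrice, WarehouseID}

Start with {Category, City, UnitPrice}.
Category → WarehouseID applies; add {WarehouseID} → now {Category, City, UnitPrice, WarehouseID}.
UnitPrice → ProductID applies; add {ProductID} → now {Category, City, ProductID, UnitPrice, WarehouseID}.
No further FD applies.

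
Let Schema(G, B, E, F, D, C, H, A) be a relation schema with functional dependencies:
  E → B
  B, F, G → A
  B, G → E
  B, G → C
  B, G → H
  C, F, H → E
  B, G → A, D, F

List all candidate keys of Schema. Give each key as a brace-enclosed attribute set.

{B, G}, {C, F, G, H}, {E, G}

No FD produces {G}, so it must be in every candidate key.
{B, G}⁺ = {A, B, C, D, E, F, G, H}, which is every attribute, so {B, G} is a candidate key.
{E, G}⁺ = {A, B, C, D, E, F, G, H}, which is every attribute, so {E, G} is a candidate key.
{C, F, G, H}⁺ = {A, B, C, D, E, F, G, H}, which is every attribute, so {C, F, G, H} is a candidate key.
These are minimal and exhaustive — every other superkey contains one of them.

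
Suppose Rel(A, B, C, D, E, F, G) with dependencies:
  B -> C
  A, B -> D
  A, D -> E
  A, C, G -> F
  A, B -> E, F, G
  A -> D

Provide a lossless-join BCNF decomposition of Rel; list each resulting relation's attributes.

Candidate key of the original relation: {A, B}.
Within {A, B, C, D, E, F, G}: {B}⁺ ∩ {A, B, C, D, E, F, G} = {B, C}, not the whole set, so B -> C violates BCNF; decompose into {B, C} and {A, B, D, E, F, G}.
{B, C}: every determinant is a superkey — BCNF.
Within {A, B, D, E, F, G}: {A, D}⁺ ∩ {A, B, D, E, F, G} = {A, D, E}, not the whole set, so A, D -> E violates BCNF; decompose into {A, D, E} and {A, B, D, F, G}.
{A, D, E}: every determinant is a superkey — BCNF.
Within {A, B, D, F, G}: {A}⁺ ∩ {A, B, D, F, G} = {A, D}, not the whole set, so A -> D violates BCNF; decompose into {A, D} and {A, B, F, G}.
{A, D}: every determinant is a superkey — BCNF.
{A, B, F, G}: every determinant is a superkey — BCNF.

{A, B, F, G}; {A, D, E}; {B, C}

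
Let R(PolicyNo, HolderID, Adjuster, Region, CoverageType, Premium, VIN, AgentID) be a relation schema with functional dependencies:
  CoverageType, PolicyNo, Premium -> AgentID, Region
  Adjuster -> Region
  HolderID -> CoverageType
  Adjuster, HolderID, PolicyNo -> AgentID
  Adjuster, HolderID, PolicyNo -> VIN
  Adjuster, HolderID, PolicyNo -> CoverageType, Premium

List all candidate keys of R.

Attributes never on any right-hand side: {Adjuster, HolderID, PolicyNo} — every candidate key must contain all of them.
{Adjuster, HolderID, PolicyNo}⁺ = {Adjuster, AgentID, CoverageType, HolderID, PolicyNo, Premium, Region, VIN}, which is every attribute, so {Adjuster, HolderID, PolicyNo} is a candidate key.
No other minimal set has full closure, so this is the only candidate key.

{Adjuster, HolderID, PolicyNo}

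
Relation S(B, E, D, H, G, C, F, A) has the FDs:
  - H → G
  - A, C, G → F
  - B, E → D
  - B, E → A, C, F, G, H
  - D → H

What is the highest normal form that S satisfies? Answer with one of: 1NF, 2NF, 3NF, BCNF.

2NF

Candidate key: {B, E}. Prime attributes: {B, E}.
For H → G we have {H}⁺ = {G, H}; {H} is not a superkey, so BCNF fails.
H → G determines the non-prime attribute {G} from a non-superkey — 3NF is violated.
No proper subset of a key has a non-prime attribute in its closure, so there is no partial dependency; 2NF holds.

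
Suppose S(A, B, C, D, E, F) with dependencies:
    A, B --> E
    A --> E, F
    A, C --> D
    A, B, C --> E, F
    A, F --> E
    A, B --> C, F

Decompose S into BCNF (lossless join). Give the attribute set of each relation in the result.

{A, B, C}; {A, C, D}; {A, E, F}

Candidate key of the original relation: {A, B}.
{A, B, C, D, E, F}: {A} determines {A, E, F} here but is not a superkey — split on A --> E, F, giving {A, E, F} and {A, B, C, D}.
{A, E, F} is in BCNF.
{A, B, C, D}: {A, C} determines {A, C, D} here but is not a superkey — split on A, C --> D, giving {A, C, D} and {A, B, C}.
{A, C, D} is in BCNF.
{A, B, C} is in BCNF.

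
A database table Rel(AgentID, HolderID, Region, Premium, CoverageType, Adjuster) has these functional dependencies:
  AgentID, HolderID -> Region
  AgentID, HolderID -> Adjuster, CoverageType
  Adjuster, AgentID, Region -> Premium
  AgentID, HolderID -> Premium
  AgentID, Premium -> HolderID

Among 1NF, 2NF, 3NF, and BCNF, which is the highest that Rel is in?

Candidate keys: {Adjuster, AgentID, Region}, {AgentID, HolderID}, {AgentID, Premium}. Prime attributes: {Adjuster, AgentID, HolderID, Premium, Region}.
Every FD has a superkey on the left, so the relation is in BCNF.

BCNF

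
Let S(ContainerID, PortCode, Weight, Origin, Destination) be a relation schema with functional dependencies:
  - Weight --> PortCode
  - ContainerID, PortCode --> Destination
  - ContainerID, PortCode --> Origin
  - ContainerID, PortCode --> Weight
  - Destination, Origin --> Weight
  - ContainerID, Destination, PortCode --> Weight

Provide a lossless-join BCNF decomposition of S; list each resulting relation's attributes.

{ContainerID, Destination, Origin}; {Destination, Origin, Weight}; {PortCode, Weight}

Candidate keys of the original relation: {ContainerID, Destination, Origin}, {ContainerID, PortCode}, {ContainerID, Weight}.
In {ContainerID, Destination, Origin, PortCode, Weight}, {Weight} is not a superkey ({Weight}⁺ restricted to this set is {PortCode, Weight}), so split on Weight --> PortCode into {PortCode, Weight} and {ContainerID, Destination, Origin, Weight}.
{PortCode, Weight} is in BCNF.
In {ContainerID, Destination, Origin, Weight}, {Destination, Origin} is not a superkey ({Destination, Origin}⁺ restricted to this set is {Destination, Origin, Weight}), so split on Destination, Origin --> Weight into {Destination, Origin, Weight} and {ContainerID, Destination, Origin}.
{Destination, Origin, Weight} is in BCNF.
{ContainerID, Destination, Origin} is in BCNF.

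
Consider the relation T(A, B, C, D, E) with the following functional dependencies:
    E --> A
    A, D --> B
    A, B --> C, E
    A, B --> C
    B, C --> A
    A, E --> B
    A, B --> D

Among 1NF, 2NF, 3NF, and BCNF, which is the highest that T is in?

Candidate keys: {A, B}, {A, D}, {B, C}, {E}. Prime attributes: {A, B, C, D, E}.
Every FD has a superkey on the left, so the relation is in BCNF.

BCNF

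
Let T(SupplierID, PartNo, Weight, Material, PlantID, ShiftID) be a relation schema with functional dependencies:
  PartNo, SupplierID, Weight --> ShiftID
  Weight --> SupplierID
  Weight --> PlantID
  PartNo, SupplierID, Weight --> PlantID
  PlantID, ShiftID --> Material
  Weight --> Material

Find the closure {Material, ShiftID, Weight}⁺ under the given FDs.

Start with {Material, ShiftID, Weight}.
Weight --> SupplierID applies; add {SupplierID} → now {Material, ShiftID, SupplierID, Weight}.
Weight --> PlantID applies; add {PlantID} → now {Material, PlantID, ShiftID, SupplierID, Weight}.
No further FD applies.

{Material, PlantID, ShiftID, SupplierID, Weight}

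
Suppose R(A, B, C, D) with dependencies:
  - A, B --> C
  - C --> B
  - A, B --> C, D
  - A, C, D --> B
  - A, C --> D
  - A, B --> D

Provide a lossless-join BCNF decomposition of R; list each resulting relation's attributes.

{A, C, D}; {B, C}

Candidate keys of the original relation: {A, B}, {A, C}.
Within {A, B, C, D}: {C}⁺ ∩ {A, B, C, D} = {B, C}, not the whole set, so C --> B violates BCNF; decompose into {B, C} and {A, C, D}.
{B, C}: every determinant is a superkey — BCNF.
{A, C, D}: every determinant is a superkey — BCNF.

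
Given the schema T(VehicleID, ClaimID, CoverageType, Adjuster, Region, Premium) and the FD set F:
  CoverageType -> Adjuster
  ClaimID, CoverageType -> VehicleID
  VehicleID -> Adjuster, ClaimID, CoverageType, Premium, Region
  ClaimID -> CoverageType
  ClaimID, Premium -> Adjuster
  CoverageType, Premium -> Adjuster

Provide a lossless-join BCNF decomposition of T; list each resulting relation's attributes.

{Adjuster, CoverageType}; {ClaimID, CoverageType, Premium, Region, VehicleID}

Candidate keys of the original relation: {ClaimID}, {VehicleID}.
{Adjuster, ClaimID, CoverageType, Premium, Region, VehicleID}: {CoverageType} determines {Adjuster, CoverageType} here but is not a superkey — split on CoverageType -> Adjuster, giving {Adjuster, CoverageType} and {ClaimID, CoverageType, Premium, Region, VehicleID}.
{Adjuster, CoverageType} has no BCNF violation.
{ClaimID, CoverageType, Premium, Region, VehicleID} has no BCNF violation.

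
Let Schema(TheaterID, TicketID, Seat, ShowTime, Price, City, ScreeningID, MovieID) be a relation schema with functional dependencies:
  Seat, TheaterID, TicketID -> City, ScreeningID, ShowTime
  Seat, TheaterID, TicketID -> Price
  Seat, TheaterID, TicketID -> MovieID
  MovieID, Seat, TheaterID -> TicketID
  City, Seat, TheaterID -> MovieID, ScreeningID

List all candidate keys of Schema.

No FD produces {Seat, TheaterID}, so they must be in every candidate key.
{City, Seat, TheaterID}⁺ = {City, MovieID, Price, ScreeningID, Seat, ShowTime, TheaterID, TicketID}, which is every attribute, so {City, Seat, TheaterID} is a candidate key.
{MovieID, Seat, TheaterID}⁺ = {City, MovieID, Price, ScreeningID, Seat, ShowTime, TheaterID, TicketID}, which is every attribute, so {MovieID, Seat, TheaterID} is a candidate key.
{Seat, TheaterID, TicketID}⁺ = {City, MovieID, Price, ScreeningID, Seat, ShowTime, TheaterID, TicketID}, which is every attribute, so {Seat, TheaterID, TicketID} is a candidate key.
No proper subset of any of these is a key, and no other minimal superkey exists.

{City, Seat, TheaterID}, {MovieID, Seat, TheaterID}, {Seat, TheaterID, TicketID}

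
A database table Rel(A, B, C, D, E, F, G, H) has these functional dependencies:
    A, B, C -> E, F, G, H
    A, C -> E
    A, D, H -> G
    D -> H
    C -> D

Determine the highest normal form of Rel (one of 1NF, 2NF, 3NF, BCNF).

Candidate key: {A, B, C}. Prime attributes: {A, B, C}.
A, C -> E: {A, C}⁺ = {A, C, D, E, G, H}, which is not all of the attributes, so the left side is not a superkey — BCNF is violated.
Because {E} is non-prime and the left side of A, C -> E is not a superkey, the relation is not in 3NF.
Since {C} ⊂ {A, B, C} and {C}⁺ ⊇ {D, H} with {D, H} non-prime, there is a partial dependency; 2NF fails.

1NF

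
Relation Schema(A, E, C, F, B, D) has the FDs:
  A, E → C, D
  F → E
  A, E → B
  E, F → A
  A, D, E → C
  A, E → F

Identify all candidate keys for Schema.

{A, E}, {F}

{F}⁺ = {A, B, C, D, E, F}, which is every attribute, so {F} is a candidate key.
{A, E}⁺ = {A, B, C, D, E, F}, which is every attribute, so {A, E} is a candidate key.
No proper subset of any of these is a key, and no other minimal superkey exists.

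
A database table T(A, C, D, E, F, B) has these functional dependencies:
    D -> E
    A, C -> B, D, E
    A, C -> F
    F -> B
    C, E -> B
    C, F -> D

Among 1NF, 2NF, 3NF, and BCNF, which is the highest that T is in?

Candidate key: {A, C}. Prime attributes: {A, C}.
D -> E: {D}⁺ = {D, E}, which is not all of the attributes, so the left side is not a superkey — BCNF is violated.
D -> E has non-prime {E} on the right and a non-superkey on the left, so 3NF fails.
Checking every proper subset of each key, none determines a non-prime attribute — 2NF is satisfied.

2NF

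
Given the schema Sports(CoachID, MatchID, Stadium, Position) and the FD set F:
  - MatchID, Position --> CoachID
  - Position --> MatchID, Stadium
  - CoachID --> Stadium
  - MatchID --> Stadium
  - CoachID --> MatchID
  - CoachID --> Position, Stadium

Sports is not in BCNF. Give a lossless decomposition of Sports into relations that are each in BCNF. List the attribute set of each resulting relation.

{CoachID, MatchID, Position}; {MatchID, Stadium}

Candidate keys of the original relation: {CoachID}, {Position}.
In {CoachID, MatchID, Position, Stadium}, {MatchID} is not a superkey ({MatchID}⁺ restricted to this set is {MatchID, Stadium}), so split on MatchID --> Stadium into {MatchID, Stadium} and {CoachID, MatchID, Position}.
{MatchID, Stadium} is in BCNF.
{CoachID, MatchID, Position} is in BCNF.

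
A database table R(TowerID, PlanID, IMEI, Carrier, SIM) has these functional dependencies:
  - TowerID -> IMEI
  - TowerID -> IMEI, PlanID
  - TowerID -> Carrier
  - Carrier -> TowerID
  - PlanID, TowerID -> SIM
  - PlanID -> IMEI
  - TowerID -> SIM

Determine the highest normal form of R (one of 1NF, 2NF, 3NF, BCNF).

Candidate keys: {Carrier}, {TowerID}. Prime attributes: {Carrier, TowerID}.
For PlanID -> IMEI we have {PlanID}⁺ = {IMEI, PlanID}; {PlanID} is not a superkey, so BCNF fails.
PlanID -> IMEI has non-prime {IMEI} on the right and a non-superkey on the left, so 3NF fails.
All keys have size 1, which rules out partial dependencies — 2NF is satisfied.

2NF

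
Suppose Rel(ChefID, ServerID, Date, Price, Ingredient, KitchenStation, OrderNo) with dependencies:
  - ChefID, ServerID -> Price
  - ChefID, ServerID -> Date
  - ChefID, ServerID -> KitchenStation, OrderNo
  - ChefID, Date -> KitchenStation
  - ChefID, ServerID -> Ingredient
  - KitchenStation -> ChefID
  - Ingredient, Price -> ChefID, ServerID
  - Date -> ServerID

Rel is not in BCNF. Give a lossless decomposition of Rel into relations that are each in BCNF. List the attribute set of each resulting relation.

Candidate keys of the original relation: {ChefID, Date}, {ChefID, ServerID}, {Date, KitchenStation}, {Ingredient, Price}, {KitchenStation, ServerID}.
In {ChefID, Date, Ingredient, KitchenStation, OrderNo, Price, ServerID}, {KitchenStation} is not a superkey ({KitchenStation}⁺ restricted to this set is {ChefID, KitchenStation}), so split on KitchenStation -> ChefID into {ChefID, KitchenStation} and {Date, Ingredient, KitchenStation, OrderNo, Price, ServerID}.
{ChefID, KitchenStation}: every determinant is a superkey — BCNF.
In {Date, Ingredient, KitchenStation, OrderNo, Price, ServerID}, {Date} is not a superkey ({Date}⁺ restricted to this set is {Date, ServerID}), so split on Date -> ServerID into {Date, ServerID} and {Date, Ingredient, KitchenStation, OrderNo, Price}.
{Date, ServerID}: every determinant is a superkey — BCNF.
{Date, Ingredient, KitchenStation, OrderNo, Price}: every determinant is a superkey — BCNF.

{ChefID, KitchenStation}; {Date, Ingredient, KitchenStation, OrderNo, Price}; {Date, ServerID}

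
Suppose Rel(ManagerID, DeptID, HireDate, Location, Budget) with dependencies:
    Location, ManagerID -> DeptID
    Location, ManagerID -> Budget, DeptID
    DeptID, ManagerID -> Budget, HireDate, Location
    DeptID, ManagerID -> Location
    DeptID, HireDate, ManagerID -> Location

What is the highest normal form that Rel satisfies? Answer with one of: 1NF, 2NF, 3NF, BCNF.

Candidate keys: {DeptID, ManagerID}, {Location, ManagerID}. Prime attributes: {DeptID, Location, ManagerID}.
The left-hand side of every FD is a superkey, so BCNF is satisfied.

BCNF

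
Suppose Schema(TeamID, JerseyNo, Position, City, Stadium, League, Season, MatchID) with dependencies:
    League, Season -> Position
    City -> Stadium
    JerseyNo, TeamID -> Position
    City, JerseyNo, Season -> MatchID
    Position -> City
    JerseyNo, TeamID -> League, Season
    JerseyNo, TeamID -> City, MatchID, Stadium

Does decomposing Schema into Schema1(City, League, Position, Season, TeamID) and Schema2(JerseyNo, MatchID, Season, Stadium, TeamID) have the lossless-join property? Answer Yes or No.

No

Schema1 ∩ Schema2 = {Season, TeamID}; its closure under F is {Season, TeamID}.
Schema1 ⊄ {Season, TeamID} and Schema2 ⊄ {Season, TeamID}, so the split is lossy.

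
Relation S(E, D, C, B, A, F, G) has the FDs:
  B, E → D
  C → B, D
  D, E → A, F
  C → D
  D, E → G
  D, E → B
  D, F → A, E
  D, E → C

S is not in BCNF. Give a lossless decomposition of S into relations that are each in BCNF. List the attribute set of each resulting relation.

Candidate keys of the original relation: {B, E}, {C, E}, {C, F}, {D, E}, {D, F}.
{A, B, C, D, E, F, G}: {C} determines {B, C, D} here but is not a superkey — split on C → B, D, giving {B, C, D} and {A, C, E, F, G}.
{B, C, D} has no BCNF violation.
{A, C, E, F, G} has no BCNF violation.

{A, C, E, F, G}; {B, C, D}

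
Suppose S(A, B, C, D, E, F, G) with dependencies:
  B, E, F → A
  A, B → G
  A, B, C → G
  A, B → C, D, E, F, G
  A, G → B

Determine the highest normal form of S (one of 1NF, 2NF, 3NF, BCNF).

BCNF

Candidate keys: {A, B}, {A, G}, {B, E, F}. Prime attributes: {A, B, E, F, G}.
Every FD has a superkey on the left, so the relation is in BCNF.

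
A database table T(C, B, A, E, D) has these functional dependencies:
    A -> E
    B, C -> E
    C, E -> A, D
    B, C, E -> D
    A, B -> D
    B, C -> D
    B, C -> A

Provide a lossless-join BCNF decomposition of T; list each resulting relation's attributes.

Candidate key of the original relation: {B, C}.
{A, B, C, D, E}: {A} determines {A, E} here but is not a superkey — split on A -> E, giving {A, E} and {A, B, C, D}.
{A, E}: every determinant is a superkey — BCNF.
{A, B, C, D}: {A, B} determines {A, B, D} here but is not a superkey — split on A, B -> D, giving {A, B, D} and {A, B, C}.
{A, B, D}: every determinant is a superkey — BCNF.
{A, B, C}: every determinant is a superkey — BCNF.

{A, B, C}; {A, B, D}; {A, E}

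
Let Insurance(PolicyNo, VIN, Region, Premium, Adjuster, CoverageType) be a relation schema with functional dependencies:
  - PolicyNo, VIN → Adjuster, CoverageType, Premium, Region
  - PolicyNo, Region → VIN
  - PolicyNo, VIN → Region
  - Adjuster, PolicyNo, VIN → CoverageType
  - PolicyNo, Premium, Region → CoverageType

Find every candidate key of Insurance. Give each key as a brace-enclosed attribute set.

{PolicyNo, Region}, {PolicyNo, VIN}

No FD produces {PolicyNo}, so it must be in every candidate key.
{PolicyNo, Region} is a candidate key since {PolicyNo, Region}⁺ = {Adjuster, CoverageType, PolicyNo, Premium, Region, VIN} covers every attribute.
{PolicyNo, VIN} is a candidate key since {PolicyNo, VIN}⁺ = {Adjuster, CoverageType, PolicyNo, Premium, Region, VIN} covers every attribute.
No proper subset of any of these is a key, and no other minimal superkey exists.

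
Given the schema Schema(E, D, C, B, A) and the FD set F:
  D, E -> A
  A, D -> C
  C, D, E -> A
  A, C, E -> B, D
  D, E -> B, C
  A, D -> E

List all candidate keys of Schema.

{A, C, E}, {A, D}, {D, E}

Closure of {A, D} is {A, B, C, D, E}, the whole schema; {A, D} is a candidate key.
Closure of {D, E} is {A, B, C, D, E}, the whole schema; {D, E} is a candidate key.
Closure of {A, C, E} is {A, B, C, D, E}, the whole schema; {A, C, E} is a candidate key.
No proper subset of any of these is a key, and no other minimal superkey exists.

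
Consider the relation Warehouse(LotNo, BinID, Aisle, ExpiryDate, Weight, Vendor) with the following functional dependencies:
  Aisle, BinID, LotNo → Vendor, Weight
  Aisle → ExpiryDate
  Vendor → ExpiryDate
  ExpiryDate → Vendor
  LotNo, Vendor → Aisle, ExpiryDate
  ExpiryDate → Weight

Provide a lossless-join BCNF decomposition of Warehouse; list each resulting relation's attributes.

Candidate keys of the original relation: {Aisle, BinID, LotNo}, {BinID, ExpiryDate, LotNo}, {BinID, LotNo, Vendor}.
Within {Aisle, BinID, ExpiryDate, LotNo, Vendor, Weight}: {Aisle}⁺ ∩ {Aisle, BinID, ExpiryDate, LotNo, Vendor, Weight} = {Aisle, ExpiryDate, Vendor, Weight}, not the whole set, so Aisle → ExpiryDate, Vendor, Weight violates BCNF; decompose into {Aisle, ExpiryDate, Vendor, Weight} and {Aisle, BinID, LotNo}.
Within {Aisle, ExpiryDate, Vendor, Weight}: {Vendor}⁺ ∩ {Aisle, ExpiryDate, Vendor, Weight} = {ExpiryDate, Vendor, Weight}, not the whole set, so Vendor → ExpiryDate, Weight violates BCNF; decompose into {ExpiryDate, Vendor, Weight} and {Aisle, Vendor}.
{ExpiryDate, Vendor, Weight} has no BCNF violation.
{Aisle, Vendor} has no BCNF violation.
{Aisle, BinID, LotNo} has no BCNF violation.

{Aisle, BinID, LotNo}; {Aisle, Vendor}; {ExpiryDate, Vendor, Weight}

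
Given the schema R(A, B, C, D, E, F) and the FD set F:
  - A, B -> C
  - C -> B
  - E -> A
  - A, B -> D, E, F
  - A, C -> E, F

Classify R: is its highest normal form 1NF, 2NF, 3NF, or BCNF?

Candidate keys: {A, B}, {A, C}, {B, E}, {C, E}. Prime attributes: {A, B, C, E}.
C -> B: {C}⁺ = {B, C}, which is not all of the attributes, so the left side is not a superkey — BCNF is violated.
Since {B} ⊆ prime attributes and every other non-superkey FD also has a prime right side, the schema is in 3NF.

3NF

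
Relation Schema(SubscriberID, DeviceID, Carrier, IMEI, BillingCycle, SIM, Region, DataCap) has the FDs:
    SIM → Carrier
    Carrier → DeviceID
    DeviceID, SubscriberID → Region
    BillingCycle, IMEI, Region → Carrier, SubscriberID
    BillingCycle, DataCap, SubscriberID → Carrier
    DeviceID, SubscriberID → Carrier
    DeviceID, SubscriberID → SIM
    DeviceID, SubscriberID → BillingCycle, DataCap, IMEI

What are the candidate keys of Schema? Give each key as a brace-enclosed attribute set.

{BillingCycle, DataCap, SubscriberID}, {BillingCycle, IMEI, Region}, {Carrier, SubscriberID}, {DeviceID, SubscriberID}, {SIM, SubscriberID}

{Carrier, SubscriberID} is a candidate key since {Carrier, SubscriberID}⁺ = {BillingCycle, Carrier, DataCap, DeviceID, IMEI, Region, SIM, SubscriberID} covers every attribute.
{DeviceID, SubscriberID} is a candidate key since {DeviceID, SubscriberID}⁺ = {BillingCycle, Carrier, DataCap, DeviceID, IMEI, Region, SIM, SubscriberID} covers every attribute.
{SIM, SubscriberID} is a candidate key since {SIM, SubscriberID}⁺ = {BillingCycle, Carrier, DataCap, DeviceID, IMEI, Region, SIM, SubscriberID} covers every attribute.
{BillingCycle, DataCap, SubscriberID} is a candidate key since {BillingCycle, DataCap, SubscriberID}⁺ = {BillingCycle, Carrier, DataCap, DeviceID, IMEI, Region, SIM, SubscriberID} covers every attribute.
{BillingCycle, IMEI, Region} is a candidate key since {BillingCycle, IMEI, Region}⁺ = {BillingCycle, Carrier, DataCap, DeviceID, IMEI, Region, SIM, SubscriberID} covers every attribute.
No proper subset of any of these is a key, and no other minimal superkey exists.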